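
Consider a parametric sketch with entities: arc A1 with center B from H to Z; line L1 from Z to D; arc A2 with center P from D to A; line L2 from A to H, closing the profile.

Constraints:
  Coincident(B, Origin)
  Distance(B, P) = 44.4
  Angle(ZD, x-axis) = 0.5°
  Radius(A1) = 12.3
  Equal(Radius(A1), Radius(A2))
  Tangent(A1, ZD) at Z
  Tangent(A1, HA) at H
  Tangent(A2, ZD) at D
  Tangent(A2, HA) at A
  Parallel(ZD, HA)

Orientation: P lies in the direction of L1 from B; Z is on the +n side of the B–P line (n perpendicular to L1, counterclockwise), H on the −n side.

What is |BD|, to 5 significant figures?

46.072

The slot axis is L1's direction at 0.5°, so u = (cos 0.5°, sin 0.5°) = (0.99996, 0.0087265) and n = (−sin 0.5°, cos 0.5°) = (-0.0087265, 0.99996). B is at the origin and P lies 44.4 along u from B, so P = 44.4·u = (44.398, 0.38746). Tangency of A1 to both parallel lines with radius 12.3 puts Z and H at B ± 12.3·n: Z = (-0.10734, 12.300), H = (0.10734, -12.300). Equal radii place D and A the same way about P: D = P + 12.3·n = (44.291, 12.687), A = P − 12.3·n = (44.506, -11.912). Then |BD| = |D − B| = 46.072.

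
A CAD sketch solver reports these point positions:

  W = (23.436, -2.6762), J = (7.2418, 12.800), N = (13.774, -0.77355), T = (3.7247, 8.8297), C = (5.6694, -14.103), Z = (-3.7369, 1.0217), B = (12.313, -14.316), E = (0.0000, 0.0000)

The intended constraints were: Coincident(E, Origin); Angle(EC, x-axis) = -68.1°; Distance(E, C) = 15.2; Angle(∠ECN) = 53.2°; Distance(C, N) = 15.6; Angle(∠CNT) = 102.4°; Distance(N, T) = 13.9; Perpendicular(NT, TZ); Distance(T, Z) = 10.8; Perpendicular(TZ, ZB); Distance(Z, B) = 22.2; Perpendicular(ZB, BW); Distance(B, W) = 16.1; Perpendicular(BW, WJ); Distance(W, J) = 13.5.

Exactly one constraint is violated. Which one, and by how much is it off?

Distance(W, J) = 13.5 — off by 8.90.

E = (0.00, 0.00) ✓; EC at -68.10° ✓; |EC| = 15.20 ✓; ∠ECN = 53.20° ✓; |CN| = 15.60 ✓; ∠CNT = 102.4° ✓; |NT| = 13.90 ✓; ∠(NT, TZ) = 90.00° ✓; |TZ| = 10.80 ✓; ∠(TZ, ZB) = 90.00° ✓; |ZB| = 22.20 ✓; ∠(ZB, BW) = 90.00° ✓; |BW| = 16.10 ✓; ∠(BW, WJ) = 90.00° ✓; |WJ| = 22.40 ✗.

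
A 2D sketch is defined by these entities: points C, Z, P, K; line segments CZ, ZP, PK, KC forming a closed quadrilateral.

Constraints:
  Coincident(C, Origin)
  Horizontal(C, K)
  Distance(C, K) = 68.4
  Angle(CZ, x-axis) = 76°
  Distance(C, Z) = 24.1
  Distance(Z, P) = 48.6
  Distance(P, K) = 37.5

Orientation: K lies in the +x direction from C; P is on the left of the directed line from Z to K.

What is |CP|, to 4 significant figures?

63.28

Checks: |ZP| = 48.60 ✓; |PK| = 37.50 ✓.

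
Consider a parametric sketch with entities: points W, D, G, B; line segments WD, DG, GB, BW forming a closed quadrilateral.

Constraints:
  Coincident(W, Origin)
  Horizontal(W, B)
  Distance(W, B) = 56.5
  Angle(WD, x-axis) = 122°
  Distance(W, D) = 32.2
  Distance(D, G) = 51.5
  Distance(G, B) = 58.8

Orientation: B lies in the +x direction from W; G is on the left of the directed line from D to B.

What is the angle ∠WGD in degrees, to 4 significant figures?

33.07°

Checks: |DG| = 51.50 ✓; |GB| = 58.80 ✓.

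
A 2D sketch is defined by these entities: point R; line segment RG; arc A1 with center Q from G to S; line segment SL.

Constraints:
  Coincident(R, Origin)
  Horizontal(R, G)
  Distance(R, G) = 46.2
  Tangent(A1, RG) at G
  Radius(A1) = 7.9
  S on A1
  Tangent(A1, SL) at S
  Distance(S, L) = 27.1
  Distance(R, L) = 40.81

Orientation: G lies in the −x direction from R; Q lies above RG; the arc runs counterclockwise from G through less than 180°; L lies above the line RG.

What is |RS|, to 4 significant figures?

39.25

Checks: |QS| = 7.900 ✓; ∠(QS, SL) = 90.00° ✓; |SL| = 27.10 ✓; |RL| = 40.81 ✓.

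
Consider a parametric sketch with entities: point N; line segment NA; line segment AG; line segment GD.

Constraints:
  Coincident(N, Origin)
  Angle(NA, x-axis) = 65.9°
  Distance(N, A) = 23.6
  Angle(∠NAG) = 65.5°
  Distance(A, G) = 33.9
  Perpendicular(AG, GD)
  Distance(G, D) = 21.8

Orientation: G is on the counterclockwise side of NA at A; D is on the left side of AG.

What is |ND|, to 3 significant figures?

24.1

N is at the origin; NA runs at 65.9° with length 23.6, so A = 23.6·(cos 65.9°, sin 65.9°) = (9.64, 21.5). ∠NAG = 65.5°, so AG runs at 65.9° + (180° − 65.5°) = 180° from the x-axis; with |AG| = 33.9, G = A + 33.9·(cos 180°, sin 180°) = (-24.3, 21.3). AG ⟂ GD; with |GD| = 21.8 on the left of AG, D = G + 21.8·(0.00698, -1.00) = (-24.1, -0.493). Then |ND| = |D − N| = 24.1.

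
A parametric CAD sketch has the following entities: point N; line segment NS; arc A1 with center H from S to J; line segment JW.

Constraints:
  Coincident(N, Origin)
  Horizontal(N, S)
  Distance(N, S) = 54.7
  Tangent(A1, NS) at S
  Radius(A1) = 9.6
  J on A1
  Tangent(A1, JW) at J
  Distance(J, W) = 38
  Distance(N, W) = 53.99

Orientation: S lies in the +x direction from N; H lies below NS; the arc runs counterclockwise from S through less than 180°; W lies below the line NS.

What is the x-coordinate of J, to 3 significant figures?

45.6

N is at the origin; NS is horizontal with |NS| = 54.7 and S on the +x side, so S = (54.7, 0.00). A1 meets NS tangentially, so HS is at right angles to NS, so H = S + (0, -9.6) = (54.7, -9.60). Since HJ ⟂ JW (tangency), |HW| = √(9.6² + 38.0²) = 39.2 regardless of where J sits on A1. So W lies on both circle(N, 53.99) and circle(H, 39.2); the below-NS intersection is W = (33.3, -42.5). J is the foot of the tangent from W: J = (45.6, -6.50).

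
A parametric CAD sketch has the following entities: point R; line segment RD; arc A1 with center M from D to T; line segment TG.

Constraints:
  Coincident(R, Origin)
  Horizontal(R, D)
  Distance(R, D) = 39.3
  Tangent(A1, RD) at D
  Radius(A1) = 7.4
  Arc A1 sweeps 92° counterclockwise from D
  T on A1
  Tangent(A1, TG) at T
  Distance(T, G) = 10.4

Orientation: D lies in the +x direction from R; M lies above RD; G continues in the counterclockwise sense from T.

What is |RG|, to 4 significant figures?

49.73

R is at the origin; RD is horizontal with |RD| = 39.3 and D on the +x side, so D = (39.30, 0.000). The tangent condition forces MD to be normal to RD, so M = D + (0, 7.4) = (39.30, 7.400). On A1, D sits at bearing -90° from M; a 92° counterclockwise sweep puts T at bearing 2°, so T = M + 7.4·(cos 2°, sin 2°) = (46.70, 7.658). Tangency of A1 to TG means the radius MT is perpendicular to TG, so TG runs along (−sin 2°, cos 2°); with |TG| = 10.4, G = (46.33, 18.05). Then |RG| = |G − R| = 49.73.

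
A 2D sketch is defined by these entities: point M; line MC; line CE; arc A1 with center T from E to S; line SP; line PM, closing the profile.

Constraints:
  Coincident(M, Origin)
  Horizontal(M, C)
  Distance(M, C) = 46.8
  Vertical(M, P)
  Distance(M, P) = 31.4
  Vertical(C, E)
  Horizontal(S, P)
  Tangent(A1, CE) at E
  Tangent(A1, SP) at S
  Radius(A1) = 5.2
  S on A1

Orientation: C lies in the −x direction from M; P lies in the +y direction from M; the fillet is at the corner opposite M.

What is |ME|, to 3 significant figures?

53.6

M is at the origin; MC is horizontal with |MC| = 46.8 and C on the −x side, so C = (-46.8, 0.00). M and P share the same x with |MP| = 31.4 and P on the +y side, so P = (0.00, 31.4). The virtual corner opposite M is at (-46.8, 31.4). Tangency of A1 to CE means the radius TE is perpendicular to CE and since A1 is tangent to SP there, TS ⟂ SP, with radius 5.2, so the center T sits 5.2 in from both sides at T = (-41.6, 26.2). That places the tangent points at E = (-46.8, 26.2) on CE and S = (-41.6, 31.4) on SP. Then |ME| = |E − M| = 53.6.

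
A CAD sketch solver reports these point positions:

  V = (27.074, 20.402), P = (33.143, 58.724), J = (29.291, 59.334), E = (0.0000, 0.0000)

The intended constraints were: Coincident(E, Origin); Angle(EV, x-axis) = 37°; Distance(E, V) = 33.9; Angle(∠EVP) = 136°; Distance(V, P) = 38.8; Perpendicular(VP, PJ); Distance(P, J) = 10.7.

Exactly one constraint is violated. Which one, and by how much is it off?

Distance(P, J) = 10.7 — off by 6.80.

E = (0.00, 0.00) ✓; EV at 37.00° ✓; |EV| = 33.90 ✓; ∠EVP = 136.0° ✓; |VP| = 38.80 ✓; ∠(VP, PJ) = 90.00° ✓; |PJ| = 3.900 ✗.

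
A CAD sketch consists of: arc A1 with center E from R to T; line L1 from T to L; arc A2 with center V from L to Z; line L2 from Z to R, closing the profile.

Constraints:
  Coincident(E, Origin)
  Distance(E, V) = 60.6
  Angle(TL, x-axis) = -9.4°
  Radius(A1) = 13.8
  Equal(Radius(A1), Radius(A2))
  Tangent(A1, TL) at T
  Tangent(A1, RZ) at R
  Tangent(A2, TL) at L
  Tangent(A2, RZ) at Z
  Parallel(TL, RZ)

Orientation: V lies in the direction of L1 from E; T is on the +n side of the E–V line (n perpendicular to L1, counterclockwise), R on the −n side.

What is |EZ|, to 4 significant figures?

62.15

Tangency of A1 to both parallel lines with radius 13.8 puts T and R at E ± 13.8·n: T = (2.254, 13.61), R = (-2.254, -13.61). Equal radii place L and Z the same way about V: L = V + 13.8·n = (62.04, 3.717), Z = V − 13.8·n = (57.53, -23.51). Then |EZ| = |Z − E| = 62.15.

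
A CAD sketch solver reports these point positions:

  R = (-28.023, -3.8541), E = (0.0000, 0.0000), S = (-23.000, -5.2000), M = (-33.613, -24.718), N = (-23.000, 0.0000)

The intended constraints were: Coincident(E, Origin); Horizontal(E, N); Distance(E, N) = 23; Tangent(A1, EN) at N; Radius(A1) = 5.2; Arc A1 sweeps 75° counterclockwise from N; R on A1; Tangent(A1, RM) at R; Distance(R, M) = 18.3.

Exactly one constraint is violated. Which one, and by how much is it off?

Distance(R, M) = 18.3 — off by 3.30.

E = (0.00, 0.00) ✓; E.y = 0.00, N.y = 0.00 ✓; |EN| = 23.00 ✓; ∠(SN, NE) = 90.00° ✓; |SN| = 5.200 ✓; bearing(S→R) − bearing(S→N) = 75.00° ✓; |SR| = 5.200 ✓; ∠(SR, RM) = 90.00° ✓; |RM| = 21.60 ✗.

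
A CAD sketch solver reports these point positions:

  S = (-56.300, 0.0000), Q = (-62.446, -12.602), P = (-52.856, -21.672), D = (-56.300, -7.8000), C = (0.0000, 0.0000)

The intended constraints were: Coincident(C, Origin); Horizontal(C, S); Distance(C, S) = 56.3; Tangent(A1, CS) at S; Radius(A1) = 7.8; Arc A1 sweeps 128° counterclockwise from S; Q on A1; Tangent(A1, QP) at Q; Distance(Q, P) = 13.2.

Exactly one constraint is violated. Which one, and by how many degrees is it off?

Tangent(A1, QP) at Q — off by 8.59°.

C = (0.00, 0.00) ✓; C.y = 0.00, S.y = 0.00 ✓; |CS| = 56.30 ✓; ∠(DS, SC) = 90.00° ✓; |DS| = 7.800 ✓; bearing(D→Q) − bearing(D→S) = 128.0° ✓; |DQ| = 7.800 ✓; ∠(DQ, QP) = 81.41° ✗; |QP| = 13.20 ✓.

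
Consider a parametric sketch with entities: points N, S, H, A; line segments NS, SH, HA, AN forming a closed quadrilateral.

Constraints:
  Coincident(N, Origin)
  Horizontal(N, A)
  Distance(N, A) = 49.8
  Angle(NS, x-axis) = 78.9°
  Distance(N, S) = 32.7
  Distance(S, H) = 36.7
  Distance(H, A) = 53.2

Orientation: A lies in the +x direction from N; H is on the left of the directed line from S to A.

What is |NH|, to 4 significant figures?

63.77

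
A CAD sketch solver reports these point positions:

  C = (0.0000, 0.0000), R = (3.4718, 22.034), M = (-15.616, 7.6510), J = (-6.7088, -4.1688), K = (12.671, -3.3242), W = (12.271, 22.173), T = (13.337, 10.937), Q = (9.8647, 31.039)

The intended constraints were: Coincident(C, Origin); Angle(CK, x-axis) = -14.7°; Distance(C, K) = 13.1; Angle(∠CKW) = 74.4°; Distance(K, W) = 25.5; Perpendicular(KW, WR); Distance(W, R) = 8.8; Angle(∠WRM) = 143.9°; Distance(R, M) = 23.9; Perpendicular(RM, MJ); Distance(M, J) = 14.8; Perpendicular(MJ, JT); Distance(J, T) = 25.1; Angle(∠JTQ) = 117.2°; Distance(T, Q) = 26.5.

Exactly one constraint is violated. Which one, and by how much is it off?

Distance(T, Q) = 26.5 — off by 6.10.

C = (0.00, 0.00) ✓; CK at -14.70° ✓; |CK| = 13.10 ✓; ∠CKW = 74.40° ✓; |KW| = 25.50 ✓; ∠(KW, WR) = 90.01° ✓; |WR| = 8.800 ✓; ∠WRM = 143.9° ✓; |RM| = 23.90 ✓; ∠(RM, MJ) = 90.00° ✓; |MJ| = 14.80 ✓; ∠(MJ, JT) = 90.00° ✓; |JT| = 25.10 ✓; ∠JTQ = 117.2° ✓; |TQ| = 20.40 ✗.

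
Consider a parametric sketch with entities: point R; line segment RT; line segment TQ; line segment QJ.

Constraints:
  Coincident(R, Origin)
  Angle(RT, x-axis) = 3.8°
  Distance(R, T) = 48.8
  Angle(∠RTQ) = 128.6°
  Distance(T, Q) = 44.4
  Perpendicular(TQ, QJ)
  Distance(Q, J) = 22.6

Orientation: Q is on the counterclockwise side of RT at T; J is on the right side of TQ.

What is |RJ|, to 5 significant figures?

96.390

∠RTQ = 128.6°, so TQ runs at 3.8° + (180° − 128.6°) = 55.200° from the x-axis; with |TQ| = 44.4, Q = T + 44.4·(cos 55.200°, sin 55.200°) = (74.032, 39.693). TQ is perpendicular to QJ; with |QJ| = 22.6 on the right of TQ, J = Q + 22.6·(0.82115, -0.57071) = (92.590, 26.795). Then |RJ| = |J − R| = 96.390.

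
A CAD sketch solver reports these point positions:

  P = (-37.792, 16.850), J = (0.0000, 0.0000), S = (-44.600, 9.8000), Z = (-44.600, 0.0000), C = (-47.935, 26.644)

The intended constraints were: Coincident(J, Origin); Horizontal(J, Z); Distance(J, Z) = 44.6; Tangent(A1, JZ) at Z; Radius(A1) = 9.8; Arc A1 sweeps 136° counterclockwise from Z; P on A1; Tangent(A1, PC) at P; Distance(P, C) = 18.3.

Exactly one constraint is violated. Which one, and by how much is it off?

Distance(P, C) = 18.3 — off by 4.20.

J = (0.00, 0.00) ✓; J.y = 0.00, Z.y = 0.00 ✓; |JZ| = 44.60 ✓; ∠(SZ, ZJ) = 90.00° ✓; |SZ| = 9.800 ✓; bearing(S→P) − bearing(S→Z) = 136.0° ✓; |SP| = 9.801 ✓; ∠(SP, PC) = 90.00° ✓; |PC| = 14.10 ✗.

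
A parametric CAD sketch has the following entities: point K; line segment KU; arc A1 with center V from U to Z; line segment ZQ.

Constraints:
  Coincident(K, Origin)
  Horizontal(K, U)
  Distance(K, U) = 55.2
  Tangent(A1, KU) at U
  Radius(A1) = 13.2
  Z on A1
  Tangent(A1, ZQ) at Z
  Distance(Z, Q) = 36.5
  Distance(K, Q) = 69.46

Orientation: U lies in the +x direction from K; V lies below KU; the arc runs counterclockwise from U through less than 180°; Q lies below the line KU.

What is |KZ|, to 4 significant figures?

44.70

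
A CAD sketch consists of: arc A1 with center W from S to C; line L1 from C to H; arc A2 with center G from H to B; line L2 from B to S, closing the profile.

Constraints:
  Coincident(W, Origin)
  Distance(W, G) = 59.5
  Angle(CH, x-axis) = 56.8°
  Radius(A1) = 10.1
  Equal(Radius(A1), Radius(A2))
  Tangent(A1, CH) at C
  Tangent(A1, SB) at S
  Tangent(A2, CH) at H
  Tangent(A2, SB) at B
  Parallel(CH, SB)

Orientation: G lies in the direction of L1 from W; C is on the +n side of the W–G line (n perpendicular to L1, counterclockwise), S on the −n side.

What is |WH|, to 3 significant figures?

60.4

The slot axis is L1's direction at 56.8°, so u = (cos 56.8°, sin 56.8°) = (0.548, 0.837) and n = (−sin 56.8°, cos 56.8°) = (-0.837, 0.548). W is at the origin and G lies 59.5 along u from W, so G = 59.5·u = (32.6, 49.8). Tangency of A1 to both parallel lines with radius 10.1 puts C and S at W ± 10.1·n: C = (-8.45, 5.53), S = (8.45, -5.53). Equal radii place H and B the same way about G: H = G + 10.1·n = (24.1, 55.3), B = G − 10.1·n = (41.0, 44.3). Then |WH| = |H − W| = 60.4.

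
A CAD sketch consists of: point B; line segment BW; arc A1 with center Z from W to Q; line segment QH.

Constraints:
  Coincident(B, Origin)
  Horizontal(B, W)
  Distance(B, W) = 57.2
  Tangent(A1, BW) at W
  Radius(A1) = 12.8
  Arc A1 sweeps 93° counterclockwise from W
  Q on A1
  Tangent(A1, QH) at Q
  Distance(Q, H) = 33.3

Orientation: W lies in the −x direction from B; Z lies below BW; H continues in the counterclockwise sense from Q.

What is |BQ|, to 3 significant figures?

71.3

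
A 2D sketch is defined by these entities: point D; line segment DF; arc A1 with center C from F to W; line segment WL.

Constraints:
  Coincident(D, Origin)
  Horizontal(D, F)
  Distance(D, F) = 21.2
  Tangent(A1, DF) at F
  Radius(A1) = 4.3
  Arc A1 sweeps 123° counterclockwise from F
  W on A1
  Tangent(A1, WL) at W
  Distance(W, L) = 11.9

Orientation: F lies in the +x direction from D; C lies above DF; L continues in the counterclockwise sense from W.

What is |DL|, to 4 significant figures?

24.74

On A1, F sits at bearing -90° from C; a 123° counterclockwise sweep puts W at bearing 33°, so W = C + 4.3·(cos 33°, sin 33°) = (24.81, 6.642). Tangency of A1 to WL means the radius CW is perpendicular to WL, so WL runs along (−sin 33°, cos 33°); with |WL| = 11.9, L = (18.33, 16.62). Then |DL| = |L − D| = 24.74.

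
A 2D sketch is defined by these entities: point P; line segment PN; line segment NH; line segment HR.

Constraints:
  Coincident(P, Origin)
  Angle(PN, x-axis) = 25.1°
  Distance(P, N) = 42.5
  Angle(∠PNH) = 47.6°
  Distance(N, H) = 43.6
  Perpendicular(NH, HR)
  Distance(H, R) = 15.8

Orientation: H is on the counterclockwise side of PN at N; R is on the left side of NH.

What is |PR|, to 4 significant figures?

21.59

P is at the origin; PN runs at 25.1° with length 42.5, so N = 42.5·(cos 25.1°, sin 25.1°) = (38.49, 18.03). ∠PNH = 47.6°, so NH runs at 25.1° + (180° − 47.6°) = 157.5° from the x-axis; with |NH| = 43.6, H = N + 43.6·(cos 157.5°, sin 157.5°) = (-1.794, 34.71). NH is perpendicular to HR; with |HR| = 15.8 on the left of NH, R = H + 15.8·(-0.3827, -0.9239) = (-7.841, 20.12). Then |PR| = |R − P| = 21.59.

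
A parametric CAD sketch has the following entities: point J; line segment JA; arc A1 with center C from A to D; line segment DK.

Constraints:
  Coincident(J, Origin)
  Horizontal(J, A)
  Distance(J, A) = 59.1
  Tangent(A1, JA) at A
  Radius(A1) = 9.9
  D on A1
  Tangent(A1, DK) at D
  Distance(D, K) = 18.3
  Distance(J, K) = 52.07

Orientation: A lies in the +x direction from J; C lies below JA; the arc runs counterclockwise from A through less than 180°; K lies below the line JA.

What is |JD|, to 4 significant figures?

50.04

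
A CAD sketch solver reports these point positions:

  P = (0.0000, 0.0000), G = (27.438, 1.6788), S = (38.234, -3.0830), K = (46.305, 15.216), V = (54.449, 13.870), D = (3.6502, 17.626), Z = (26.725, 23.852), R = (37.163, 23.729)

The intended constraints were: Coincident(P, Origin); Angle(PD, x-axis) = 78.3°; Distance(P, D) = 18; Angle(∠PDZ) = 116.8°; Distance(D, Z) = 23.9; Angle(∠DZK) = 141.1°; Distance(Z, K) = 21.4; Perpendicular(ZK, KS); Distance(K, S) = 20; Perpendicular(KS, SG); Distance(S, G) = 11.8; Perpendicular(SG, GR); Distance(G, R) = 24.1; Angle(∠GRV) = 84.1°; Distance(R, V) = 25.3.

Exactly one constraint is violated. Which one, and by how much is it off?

Distance(R, V) = 25.3 — off by 5.40.

P = (0.00, 0.00) ✓; PD at 78.30° ✓; |PD| = 18.00 ✓; ∠PDZ = 116.8° ✓; |DZ| = 23.90 ✓; ∠DZK = 141.1° ✓; |ZK| = 21.40 ✓; ∠(ZK, KS) = 90.00° ✓; |KS| = 20.00 ✓; ∠(KS, SG) = 90.00° ✓; |SG| = 11.80 ✓; ∠(SG, GR) = 90.00° ✓; |GR| = 24.10 ✓; ∠GRV = 84.10° ✓; |RV| = 19.90 ✗.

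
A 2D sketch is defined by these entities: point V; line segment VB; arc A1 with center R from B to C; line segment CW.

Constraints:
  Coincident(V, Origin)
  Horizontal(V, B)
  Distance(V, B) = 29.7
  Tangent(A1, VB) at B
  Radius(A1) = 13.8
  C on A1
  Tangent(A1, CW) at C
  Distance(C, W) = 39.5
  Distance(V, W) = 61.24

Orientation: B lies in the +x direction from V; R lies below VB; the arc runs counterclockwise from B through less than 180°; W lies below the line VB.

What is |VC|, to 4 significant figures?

23.68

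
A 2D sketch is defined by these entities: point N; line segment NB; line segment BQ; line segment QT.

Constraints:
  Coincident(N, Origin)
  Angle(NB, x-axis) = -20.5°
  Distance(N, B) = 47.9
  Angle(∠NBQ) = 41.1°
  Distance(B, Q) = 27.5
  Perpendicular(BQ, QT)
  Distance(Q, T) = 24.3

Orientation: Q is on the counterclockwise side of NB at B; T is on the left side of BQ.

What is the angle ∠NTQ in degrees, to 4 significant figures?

129.9°

∠NBQ = 41.1°, so BQ runs at -20.5° + (180° − 41.1°) = 118.4° from the x-axis; with |BQ| = 27.5, Q = B + 27.5·(cos 118.4°, sin 118.4°) = (31.79, 7.415). BQ is perpendicular to QT; with |QT| = 24.3 on the left of BQ, T = Q + 24.3·(-0.8796, -0.4756) = (10.41, -4.142). Then cos ∠NTQ = TN·TQ / (|TN||TQ|), giving 129.9°.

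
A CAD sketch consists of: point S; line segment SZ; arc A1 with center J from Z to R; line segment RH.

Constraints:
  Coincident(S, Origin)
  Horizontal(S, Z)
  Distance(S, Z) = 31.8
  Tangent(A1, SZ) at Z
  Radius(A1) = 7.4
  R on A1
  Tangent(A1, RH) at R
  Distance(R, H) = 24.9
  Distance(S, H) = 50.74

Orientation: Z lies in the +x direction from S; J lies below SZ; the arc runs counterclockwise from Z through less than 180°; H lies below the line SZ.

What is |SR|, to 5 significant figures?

28.019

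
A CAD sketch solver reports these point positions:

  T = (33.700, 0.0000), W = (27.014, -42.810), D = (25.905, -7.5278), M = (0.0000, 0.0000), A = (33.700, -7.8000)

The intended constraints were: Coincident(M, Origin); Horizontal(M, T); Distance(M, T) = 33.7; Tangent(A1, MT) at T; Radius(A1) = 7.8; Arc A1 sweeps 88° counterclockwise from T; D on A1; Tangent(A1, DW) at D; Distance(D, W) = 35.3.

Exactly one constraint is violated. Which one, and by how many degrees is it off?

Tangent(A1, DW) at D — off by 3.80°.

M = (0.00, 0.00) ✓; M.y = 0.00, T.y = 0.00 ✓; |MT| = 33.70 ✓; ∠(AT, TM) = 90.00° ✓; |AT| = 7.800 ✓; bearing(A→D) − bearing(A→T) = 88.00° ✓; |AD| = 7.800 ✓; ∠(AD, DW) = 86.20° ✗; |DW| = 35.30 ✓.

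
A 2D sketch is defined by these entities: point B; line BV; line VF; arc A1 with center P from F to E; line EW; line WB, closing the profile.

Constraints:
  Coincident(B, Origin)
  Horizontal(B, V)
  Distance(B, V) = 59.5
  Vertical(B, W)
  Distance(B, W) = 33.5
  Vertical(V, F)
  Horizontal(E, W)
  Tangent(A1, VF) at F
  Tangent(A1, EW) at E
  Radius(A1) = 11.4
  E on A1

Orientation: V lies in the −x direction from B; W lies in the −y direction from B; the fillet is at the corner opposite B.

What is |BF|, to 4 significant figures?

63.47

B is at the origin; BV is horizontal with |BV| = 59.5 and V on the −x side, so V = (-59.50, 0.000). B and W share the same x with |BW| = 33.5 and W on the −y side, so W = (0.000, -33.50). The virtual corner opposite B is at (-59.50, -33.50). Tangency of A1 to VF means the radius PF is perpendicular to VF and since A1 is tangent to EW there, PE ⟂ EW, with radius 11.4, so the center P sits 11.4 in from both sides at P = (-48.10, -22.10). That places the tangent points at F = (-59.50, -22.10) on VF and E = (-48.10, -33.50) on EW. Then |BF| = |F − B| = 63.47.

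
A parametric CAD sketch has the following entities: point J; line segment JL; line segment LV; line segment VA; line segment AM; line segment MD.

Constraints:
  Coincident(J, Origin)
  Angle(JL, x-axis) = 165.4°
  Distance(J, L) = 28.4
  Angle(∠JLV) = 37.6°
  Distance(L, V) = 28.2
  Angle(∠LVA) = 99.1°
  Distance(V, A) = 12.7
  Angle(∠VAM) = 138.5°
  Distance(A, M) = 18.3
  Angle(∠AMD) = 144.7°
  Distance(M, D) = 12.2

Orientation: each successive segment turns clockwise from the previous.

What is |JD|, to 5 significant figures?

20.323

J is at the origin; JL runs at 165.4° with length 28.4, so L = (-27.483, 7.1588). ∠JLV = 37.6° gives LV at 23.000° from the x-axis; with |LV| = 28.2, V = (-1.5247, 18.177). ∠LVA = 99.1° gives VA at -57.900° from the x-axis; with |VA| = 12.7, A = (5.2241, 7.4189). ∠VAM = 138.5° gives AM at -99.400° from the x-axis; with |AM| = 18.3, M = (2.2352, -10.635). ∠AMD = 144.7° gives MD at -134.70° from the x-axis; with |MD| = 12.2, D = (-6.3462, -19.307). Then |JD| = |D − J| = 20.323.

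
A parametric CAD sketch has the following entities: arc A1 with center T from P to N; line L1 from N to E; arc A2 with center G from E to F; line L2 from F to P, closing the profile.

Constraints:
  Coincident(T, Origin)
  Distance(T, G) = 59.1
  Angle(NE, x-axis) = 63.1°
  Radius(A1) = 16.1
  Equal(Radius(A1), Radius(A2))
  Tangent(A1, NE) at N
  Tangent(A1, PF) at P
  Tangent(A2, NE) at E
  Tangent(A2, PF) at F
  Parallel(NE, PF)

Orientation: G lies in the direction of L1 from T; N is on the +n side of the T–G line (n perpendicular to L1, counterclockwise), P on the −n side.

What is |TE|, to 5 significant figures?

61.254

The slot axis is L1's direction at 63.1°, so u = (cos 63.1°, sin 63.1°) = (0.45243, 0.89180) and n = (−sin 63.1°, cos 63.1°) = (-0.89180, 0.45243). T is at the origin and G lies 59.1 along u from T, so G = 59.1·u = (26.739, 52.705). Tangency of A1 to both parallel lines with radius 16.1 puts N and P at T ± 16.1·n: N = (-14.358, 7.2842), P = (14.358, -7.2842). Equal radii place E and F the same way about G: E = G + 16.1·n = (12.381, 59.989), F = G − 16.1·n = (41.097, 45.421). Then |TE| = |E − T| = 61.254.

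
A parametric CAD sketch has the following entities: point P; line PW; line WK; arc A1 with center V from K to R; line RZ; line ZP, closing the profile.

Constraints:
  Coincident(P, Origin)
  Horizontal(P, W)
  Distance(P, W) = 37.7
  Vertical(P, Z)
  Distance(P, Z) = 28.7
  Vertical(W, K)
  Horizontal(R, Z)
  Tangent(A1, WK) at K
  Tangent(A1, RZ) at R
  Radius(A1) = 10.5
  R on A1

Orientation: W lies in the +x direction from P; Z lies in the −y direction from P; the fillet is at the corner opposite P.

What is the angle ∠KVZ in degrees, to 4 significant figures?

158.9°

P is at the origin; P and W share the same y with |PW| = 37.7 and W on the +x side, so W = (37.70, 0.000). PZ is vertical with |PZ| = 28.7 and Z on the −y side, so Z = (0.000, -28.70). The virtual corner opposite P is at (37.70, -28.70). Since A1 is tangent to WK there, VK ⟂ WK and since A1 is tangent to RZ there, VR ⟂ RZ, with radius 10.5, so the center V sits 10.5 in from both sides at V = (27.20, -18.20). That places the tangent points at K = (37.70, -18.20) on WK and R = (27.20, -28.70) on RZ. Then cos ∠KVZ = VK·VZ / (|VK||VZ|), giving 158.9°.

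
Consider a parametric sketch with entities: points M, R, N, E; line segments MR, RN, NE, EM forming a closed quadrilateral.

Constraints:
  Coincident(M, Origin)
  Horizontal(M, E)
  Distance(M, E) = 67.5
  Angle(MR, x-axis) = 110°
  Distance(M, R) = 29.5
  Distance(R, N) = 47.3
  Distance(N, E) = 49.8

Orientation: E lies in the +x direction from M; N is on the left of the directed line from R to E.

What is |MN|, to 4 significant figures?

52.71

M is at the origin; ME is horizontal with |ME| = 67.5 and E in +x, so E = (67.5, 0). MR runs at 110.0° with |MR| = 29.5, so R = (-10.09, 27.72). N is determined by |RN| = 47.3 and |NE| = 49.8 together: it lies at the intersection of circle(R, 47.3) and circle(E, 49.8). With |RE| = 82.39, the foot of the radical line on RE is 39.72 from R and the perpendicular offset is √(47.3² − 39.72²) = 25.68. Taking the left-of-RE solution: N = (35.96, 38.54).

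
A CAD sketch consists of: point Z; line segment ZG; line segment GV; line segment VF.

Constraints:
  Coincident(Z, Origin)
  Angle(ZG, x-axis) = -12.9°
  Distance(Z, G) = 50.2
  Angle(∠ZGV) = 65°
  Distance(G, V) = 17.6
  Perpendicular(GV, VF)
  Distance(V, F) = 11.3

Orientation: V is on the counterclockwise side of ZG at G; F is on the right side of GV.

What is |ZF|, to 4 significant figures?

56.91

Z is at the origin; ZG runs at -12.9° with length 50.2, so G = 50.2·(cos -12.9°, sin -12.9°) = (48.93, -11.21). ∠ZGV = 65.0°, so GV runs at -12.9° + (180° − 65.0°) = 102.1° from the x-axis; with |GV| = 17.6, V = G + 17.6·(cos 102.1°, sin 102.1°) = (45.24, 6.002). GV is perpendicular to VF; with |VF| = 11.3 on the right of GV, F = V + 11.3·(0.9778, 0.2096) = (56.29, 8.371). Then |ZF| = |F − Z| = 56.91.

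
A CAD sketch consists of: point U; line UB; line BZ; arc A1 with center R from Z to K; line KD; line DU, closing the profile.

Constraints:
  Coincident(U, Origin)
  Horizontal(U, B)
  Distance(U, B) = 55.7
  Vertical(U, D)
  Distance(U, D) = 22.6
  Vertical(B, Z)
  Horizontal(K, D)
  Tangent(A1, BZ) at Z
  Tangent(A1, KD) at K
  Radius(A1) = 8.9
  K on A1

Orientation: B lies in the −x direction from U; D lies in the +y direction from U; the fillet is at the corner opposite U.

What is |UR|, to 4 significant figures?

48.76

U and D share the same x with |UD| = 22.6 and D on the +y side, so D = (0.000, 22.60). The virtual corner opposite U is at (-55.70, 22.60). The tangent condition forces RZ to be normal to BZ and the tangent condition forces RK to be normal to KD, with radius 8.9, so the center R sits 8.9 in from both sides at R = (-46.80, 13.70). Then |UR| = |R − U| = 48.76.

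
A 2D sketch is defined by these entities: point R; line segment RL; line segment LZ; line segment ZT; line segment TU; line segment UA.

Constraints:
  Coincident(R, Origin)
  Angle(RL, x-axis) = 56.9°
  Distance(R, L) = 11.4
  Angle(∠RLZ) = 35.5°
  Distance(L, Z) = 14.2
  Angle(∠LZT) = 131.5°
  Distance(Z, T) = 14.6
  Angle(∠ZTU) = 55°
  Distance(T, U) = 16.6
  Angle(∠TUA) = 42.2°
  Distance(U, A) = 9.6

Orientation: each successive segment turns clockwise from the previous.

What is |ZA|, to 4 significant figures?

5.623

∠ZTU = 55.0° gives TU at 98.90° from the x-axis; with |TU| = 16.6, U = (-6.268, 1.639). ∠TUA = 42.2° gives UA at -38.90° from the x-axis; with |UA| = 9.6, A = (1.203, -4.390). Then |ZA| = |A − Z| = 5.623.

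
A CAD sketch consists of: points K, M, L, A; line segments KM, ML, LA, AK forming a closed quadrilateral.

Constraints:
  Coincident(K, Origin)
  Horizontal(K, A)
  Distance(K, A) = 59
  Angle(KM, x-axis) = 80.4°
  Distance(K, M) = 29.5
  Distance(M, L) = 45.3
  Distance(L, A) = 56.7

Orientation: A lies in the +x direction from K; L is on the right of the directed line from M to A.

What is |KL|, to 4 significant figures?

16.87

Checks: |ML| = 45.30 ✓; |LA| = 56.70 ✓.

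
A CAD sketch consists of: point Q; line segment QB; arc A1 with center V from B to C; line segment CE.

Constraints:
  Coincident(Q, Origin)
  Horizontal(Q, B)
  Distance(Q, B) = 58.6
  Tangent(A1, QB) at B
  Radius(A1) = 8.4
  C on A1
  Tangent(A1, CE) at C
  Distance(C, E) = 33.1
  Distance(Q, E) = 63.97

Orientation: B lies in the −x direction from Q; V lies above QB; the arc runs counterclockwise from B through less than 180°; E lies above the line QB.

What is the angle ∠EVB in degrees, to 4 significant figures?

163.6°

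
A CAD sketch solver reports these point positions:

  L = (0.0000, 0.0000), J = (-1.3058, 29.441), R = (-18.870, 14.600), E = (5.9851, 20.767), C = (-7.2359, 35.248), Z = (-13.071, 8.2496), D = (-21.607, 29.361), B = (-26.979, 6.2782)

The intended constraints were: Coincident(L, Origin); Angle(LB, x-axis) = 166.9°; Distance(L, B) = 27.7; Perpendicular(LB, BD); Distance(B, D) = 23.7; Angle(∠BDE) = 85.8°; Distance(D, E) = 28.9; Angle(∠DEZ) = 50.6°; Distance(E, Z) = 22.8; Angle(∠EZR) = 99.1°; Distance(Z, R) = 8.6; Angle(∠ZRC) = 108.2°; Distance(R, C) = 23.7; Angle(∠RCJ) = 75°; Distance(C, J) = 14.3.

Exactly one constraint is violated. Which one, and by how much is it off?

Distance(C, J) = 14.3 — off by 6.00.

L = (0.00, 0.00) ✓; LB at 166.9° ✓; |LB| = 27.70 ✓; ∠(LB, BD) = 90.00° ✓; |BD| = 23.70 ✓; ∠BDE = 85.80° ✓; |DE| = 28.90 ✓; ∠DEZ = 50.60° ✓; |EZ| = 22.80 ✓; ∠EZR = 99.10° ✓; |ZR| = 8.600 ✓; ∠ZRC = 108.2° ✓; |RC| = 23.70 ✓; ∠RCJ = 75.00° ✓; |CJ| = 8.300 ✗.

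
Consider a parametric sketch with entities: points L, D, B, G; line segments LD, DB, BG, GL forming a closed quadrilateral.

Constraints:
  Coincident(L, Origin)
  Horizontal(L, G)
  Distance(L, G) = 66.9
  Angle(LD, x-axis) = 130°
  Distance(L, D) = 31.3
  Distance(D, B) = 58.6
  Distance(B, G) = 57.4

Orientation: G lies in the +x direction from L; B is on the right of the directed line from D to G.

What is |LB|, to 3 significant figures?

27.5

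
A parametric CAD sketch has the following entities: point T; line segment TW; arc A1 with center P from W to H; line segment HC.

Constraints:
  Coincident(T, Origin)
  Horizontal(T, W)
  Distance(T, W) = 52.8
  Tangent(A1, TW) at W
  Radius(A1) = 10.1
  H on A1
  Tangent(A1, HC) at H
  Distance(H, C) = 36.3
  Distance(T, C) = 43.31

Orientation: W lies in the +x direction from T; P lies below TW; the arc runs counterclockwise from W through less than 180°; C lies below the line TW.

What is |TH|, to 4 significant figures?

44.50

T is at the origin; T and W share the same y with |TW| = 52.8 and W on the +x side, so W = (52.80, 0.000). The tangent condition forces PW to be normal to TW, so P = W + (0, -10.1) = (52.80, -10.10). Since PH ⟂ HC (tangency), |PC| = √(10.1² + 36.3²) = 37.68 regardless of where H sits on A1. So C lies on both circle(T, 43.31) and circle(P, 37.68); the below-TW intersection is C = (24.91, -35.43). H is the foot of the tangent from C: H = (44.25, -4.717).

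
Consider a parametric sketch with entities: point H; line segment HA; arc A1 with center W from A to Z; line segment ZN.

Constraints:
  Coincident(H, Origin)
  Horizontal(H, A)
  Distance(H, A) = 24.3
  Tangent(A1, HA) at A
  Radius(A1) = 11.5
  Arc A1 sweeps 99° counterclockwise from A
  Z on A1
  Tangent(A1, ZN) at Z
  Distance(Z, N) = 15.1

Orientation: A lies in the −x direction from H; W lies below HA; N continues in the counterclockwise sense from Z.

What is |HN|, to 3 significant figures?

43.6

H is at the origin; HA is horizontal with |HA| = 24.3 and A on the −x side, so A = (-24.3, 0.00). A1 meets HA tangentially, so WA is at right angles to HA, so W = A + (0, -11.5) = (-24.3, -11.5). On A1, A sits at bearing 90° from W; a 99° counterclockwise sweep puts Z at bearing 189°, so Z = W + 11.5·(cos 189°, sin 189°) = (-35.7, -13.3). The tangent condition forces WZ to be normal to ZN, so ZN runs along (−sin 189°, cos 189°); with |ZN| = 15.1, N = (-33.3, -28.2). Then |HN| = |N − H| = 43.6.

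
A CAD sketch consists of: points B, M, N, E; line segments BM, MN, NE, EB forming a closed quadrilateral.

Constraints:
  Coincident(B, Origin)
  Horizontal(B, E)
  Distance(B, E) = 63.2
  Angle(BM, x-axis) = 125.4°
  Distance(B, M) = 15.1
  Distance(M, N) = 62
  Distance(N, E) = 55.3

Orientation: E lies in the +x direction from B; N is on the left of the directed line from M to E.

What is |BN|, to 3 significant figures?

64.4

Checks: |MN| = 62.00 ✓; |NE| = 55.30 ✓.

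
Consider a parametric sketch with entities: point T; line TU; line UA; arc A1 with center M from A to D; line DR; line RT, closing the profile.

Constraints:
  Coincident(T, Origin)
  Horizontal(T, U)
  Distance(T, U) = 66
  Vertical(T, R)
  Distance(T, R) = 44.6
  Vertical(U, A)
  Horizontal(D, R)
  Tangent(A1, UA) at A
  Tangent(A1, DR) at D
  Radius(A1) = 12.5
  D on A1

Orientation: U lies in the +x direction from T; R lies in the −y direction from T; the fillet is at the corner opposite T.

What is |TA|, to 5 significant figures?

73.392

T is at the origin; TU is horizontal with |TU| = 66.0 and U on the +x side, so U = (66.000, 0.0000). TR is vertical with |TR| = 44.6 and R on the −y side, so R = (0.0000, -44.600). The virtual corner opposite T is at (66.000, -44.600). A1 meets UA tangentially, so MA is at right angles to UA and the tangent condition forces MD to be normal to DR, with radius 12.5, so the center M sits 12.5 in from both sides at M = (53.500, -32.100). That places the tangent points at A = (66.000, -32.100) on UA and D = (53.500, -44.600) on DR. Then |TA| = |A − T| = 73.392.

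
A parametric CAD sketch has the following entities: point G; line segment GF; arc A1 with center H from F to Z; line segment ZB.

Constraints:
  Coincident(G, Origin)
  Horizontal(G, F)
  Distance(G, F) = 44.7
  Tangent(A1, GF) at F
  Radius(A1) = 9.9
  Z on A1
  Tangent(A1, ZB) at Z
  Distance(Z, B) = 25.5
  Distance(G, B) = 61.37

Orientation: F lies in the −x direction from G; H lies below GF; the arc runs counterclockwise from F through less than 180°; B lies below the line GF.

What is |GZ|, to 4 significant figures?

55.68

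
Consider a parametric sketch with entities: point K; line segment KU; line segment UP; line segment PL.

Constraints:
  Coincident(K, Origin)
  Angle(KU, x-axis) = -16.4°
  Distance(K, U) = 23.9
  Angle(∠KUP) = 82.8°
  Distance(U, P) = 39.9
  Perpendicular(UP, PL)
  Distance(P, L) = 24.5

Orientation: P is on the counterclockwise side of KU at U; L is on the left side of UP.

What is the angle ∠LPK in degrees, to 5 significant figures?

57.279°

K is at the origin; KU runs at -16.4° with length 23.9, so U = 23.9·(cos -16.4°, sin -16.4°) = (22.928, -6.7480). ∠KUP = 82.8°, so UP runs at -16.4° + (180° − 82.8°) = 80.800° from the x-axis; with |UP| = 39.9, P = U + 39.9·(cos 80.800°, sin 80.800°) = (29.307, 32.639). UP is perpendicular to PL; with |PL| = 24.5 on the left of UP, L = P + 24.5·(-0.98714, 0.15988) = (5.1220, 36.556). Then cos ∠LPK = PL·PK / (|PL||PK|), giving 57.279°.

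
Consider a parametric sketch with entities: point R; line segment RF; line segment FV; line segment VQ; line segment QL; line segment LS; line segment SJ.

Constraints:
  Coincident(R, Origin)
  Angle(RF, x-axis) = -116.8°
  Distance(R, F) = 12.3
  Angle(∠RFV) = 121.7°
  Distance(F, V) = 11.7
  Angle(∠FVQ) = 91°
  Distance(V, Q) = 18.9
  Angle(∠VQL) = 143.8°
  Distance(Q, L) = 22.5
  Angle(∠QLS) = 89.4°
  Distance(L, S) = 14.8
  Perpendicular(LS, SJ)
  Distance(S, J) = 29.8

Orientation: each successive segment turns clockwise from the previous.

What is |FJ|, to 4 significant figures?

6.324

∠QLS = 89.4° gives LS at -30.90° from the x-axis; with |LS| = 14.8, S = (4.905, 18.65). LS ⟂ SJ, so SJ runs at -120.9°; with |SJ| = 29.8, J = (-10.40, -6.923). Then |FJ| = |J − F| = 6.324.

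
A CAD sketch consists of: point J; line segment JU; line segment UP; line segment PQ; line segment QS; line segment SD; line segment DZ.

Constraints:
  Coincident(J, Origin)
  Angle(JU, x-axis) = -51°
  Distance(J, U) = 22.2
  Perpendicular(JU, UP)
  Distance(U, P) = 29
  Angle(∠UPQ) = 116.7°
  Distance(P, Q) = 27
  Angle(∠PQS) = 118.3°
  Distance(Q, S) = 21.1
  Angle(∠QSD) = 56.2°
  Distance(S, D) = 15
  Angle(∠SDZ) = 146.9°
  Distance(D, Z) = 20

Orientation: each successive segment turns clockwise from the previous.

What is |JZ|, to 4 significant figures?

31.22

J is at the origin; JU runs at -51.0° with length 22.2, so U = (13.97, -17.25). JU is perpendicular to UP, so UP runs at -141.0°; with |UP| = 29.0, P = (-8.566, -35.50). ∠UPQ = 116.7° gives PQ at 155.7° from the x-axis; with |PQ| = 27.0, Q = (-33.17, -24.39). ∠PQS = 118.3° gives QS at 94.00° from the x-axis; with |QS| = 21.1, S = (-34.65, -3.343). ∠QSD = 56.2° gives SD at -29.80° from the x-axis; with |SD| = 15.0, D = (-21.63, -10.80). ∠SDZ = 146.9° gives DZ at -62.90° from the x-axis; with |DZ| = 20.0, Z = (-12.52, -28.60). Then |JZ| = |Z − J| = 31.22.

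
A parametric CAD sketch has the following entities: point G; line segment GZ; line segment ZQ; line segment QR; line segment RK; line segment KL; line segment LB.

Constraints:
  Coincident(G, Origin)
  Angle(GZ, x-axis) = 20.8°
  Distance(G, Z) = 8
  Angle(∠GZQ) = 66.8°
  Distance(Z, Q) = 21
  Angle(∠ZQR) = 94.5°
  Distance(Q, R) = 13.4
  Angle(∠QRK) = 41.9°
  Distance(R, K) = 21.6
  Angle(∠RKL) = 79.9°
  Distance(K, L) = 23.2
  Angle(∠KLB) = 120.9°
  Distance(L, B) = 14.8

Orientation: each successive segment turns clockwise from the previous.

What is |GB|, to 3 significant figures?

39.4

G is at the origin; GZ runs at 20.8° with length 8.0, so Z = (7.48, 2.84). ∠GZQ = 66.8° gives ZQ at -92.4° from the x-axis; with |ZQ| = 21.0, Q = (6.60, -18.1). ∠ZQR = 94.5° gives QR at -178° from the x-axis; with |QR| = 13.4, R = (-6.79, -18.6). ∠QRK = 41.9° gives RK at 44.0° from the x-axis; with |RK| = 21.6, K = (8.75, -3.63). ∠RKL = 79.9° gives KL at -56.1° from the x-axis; with |KL| = 23.2, L = (21.7, -22.9). ∠KLB = 120.9° gives LB at -115° from the x-axis; with |LB| = 14.8, B = (15.4, -36.3). Then |GB| = |B − G| = 39.4.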